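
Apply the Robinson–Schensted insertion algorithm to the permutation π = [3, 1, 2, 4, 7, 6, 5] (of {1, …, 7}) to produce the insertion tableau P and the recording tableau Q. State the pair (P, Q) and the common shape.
P = [1, 2, 4, 5] / [3, 6] / [7];  Q = [1, 3, 4, 5] / [2, 6] / [7];  common shape = (4, 2, 1)

Row-insert the values π_1, π_2, … into P one at a time, bumping the leftmost entry strictly greater than the inserted value down to the next row. The recording tableau Q records, in position (i, j), the step at which that cell was added to P.
  Insert 3 (step 1): P = [3];  Q = [1]
  Insert 1 (step 2): P = [1] / [3];  Q = [1] / [2]
  Insert 2 (step 3): P = [1, 2] / [3];  Q = [1, 3] / [2]
  Insert 4 (step 4): P = [1, 2, 4] / [3];  Q = [1, 3, 4] / [2]
  Insert 7 (step 5): P = [1, 2, 4, 7] / [3];  Q = [1, 3, 4, 5] / [2]
  Insert 6 (step 6): P = [1, 2, 4, 6] / [3, 7];  Q = [1, 3, 4, 5] / [2, 6]
  Insert 5 (step 7): P = [1, 2, 4, 5] / [3, 6] / [7];  Q = [1, 3, 4, 5] / [2, 6] / [7]
Final shape: (4, 2, 1).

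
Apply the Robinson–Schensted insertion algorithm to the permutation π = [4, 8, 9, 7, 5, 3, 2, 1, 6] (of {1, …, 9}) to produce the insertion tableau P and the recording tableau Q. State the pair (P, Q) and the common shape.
P = [1, 5, 6] / [2, 9] / [3] / [4] / [7] / [8];  Q = [1, 2, 3] / [4, 9] / [5] / [6] / [7] / [8];  common shape = (3, 2, 1, 1, 1, 1)

Row-insert the values π_1, π_2, … into P one at a time, bumping the leftmost entry strictly greater than the inserted value down to the next row. The recording tableau Q records, in position (i, j), the step at which that cell was added to P.
  Insert 4 (step 1): P = [4];  Q = [1]
  Insert 8 (step 2): P = [4, 8];  Q = [1, 2]
  Insert 9 (step 3): P = [4, 8, 9];  Q = [1, 2, 3]
  Insert 7 (step 4): P = [4, 7, 9] / [8];  Q = [1, 2, 3] / [4]
  Insert 5 (step 5): P = [4, 5, 9] / [7] / [8];  Q = [1, 2, 3] / [4] / [5]
  Insert 3 (step 6): P = [3, 5, 9] / [4] / [7] / [8];  Q = [1, 2, 3] / [4] / [5] / [6]
  Insert 2 (step 7): P = [2, 5, 9] / [3] / [4] / [7] / [8];  Q = [1, 2, 3] / [4] / [5] / [6] / [7]
  Insert 1 (step 8): P = [1, 5, 9] / [2] / [3] / [4] / [7] / [8];  Q = [1, 2, 3] / [4] / [5] / [6] / [7] / [8]
  Insert 6 (step 9): P = [1, 5, 6] / [2, 9] / [3] / [4] / [7] / [8];  Q = [1, 2, 3] / [4, 9] / [5] / [6] / [7] / [8]
Final shape: (3, 2, 1, 1, 1, 1).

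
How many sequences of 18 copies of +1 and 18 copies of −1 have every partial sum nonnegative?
C_18 = 477638700

These ballot sequences are counted by the Catalan number C_n = (1/(n + 1)) · C(2n, n). For n = 18: C_18 = (1/19) · C(36, 18) = 9075135300/19 = 477638700.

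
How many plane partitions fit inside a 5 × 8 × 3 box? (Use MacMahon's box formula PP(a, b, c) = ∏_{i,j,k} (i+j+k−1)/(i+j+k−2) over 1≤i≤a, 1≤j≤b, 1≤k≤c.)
PP(5, 8, 3) = 61408347

Evaluate the triple product over i = 1..5, j = 1..8, k = 1..3. The factors are (2/1) · (3/2) · (4/3) · (3/2) · (4/3) · (5/4) · (4/3) · (5/4) · … (120 factors total). The numerators and denominators telescope so the product is an integer; carrying out the multiplication exactly gives PP(5, 8, 3) = 61408347.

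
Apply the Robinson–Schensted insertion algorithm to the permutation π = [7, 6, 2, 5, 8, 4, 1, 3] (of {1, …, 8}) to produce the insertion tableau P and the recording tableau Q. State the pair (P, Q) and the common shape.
P = [1, 3, 8] / [2, 4] / [5] / [6] / [7];  Q = [1, 4, 5] / [2, 8] / [3] / [6] / [7];  common shape = (3, 2, 1, 1, 1)

Row-insert the values π_1, π_2, … into P one at a time, bumping the leftmost entry strictly greater than the inserted value down to the next row. The recording tableau Q records, in position (i, j), the step at which that cell was added to P.
  Insert 7 (step 1): P = [7];  Q = [1]
  Insert 6 (step 2): P = [6] / [7];  Q = [1] / [2]
  Insert 2 (step 3): P = [2] / [6] / [7];  Q = [1] / [2] / [3]
  Insert 5 (step 4): P = [2, 5] / [6] / [7];  Q = [1, 4] / [2] / [3]
  Insert 8 (step 5): P = [2, 5, 8] / [6] / [7];  Q = [1, 4, 5] / [2] / [3]
  Insert 4 (step 6): P = [2, 4, 8] / [5] / [6] / [7];  Q = [1, 4, 5] / [2] / [3] / [6]
  Insert 1 (step 7): P = [1, 4, 8] / [2] / [5] / [6] / [7];  Q = [1, 4, 5] / [2] / [3] / [6] / [7]
  Insert 3 (step 8): P = [1, 3, 8] / [2, 4] / [5] / [6] / [7];  Q = [1, 4, 5] / [2, 8] / [3] / [6] / [7]
Final shape: (3, 2, 1, 1, 1).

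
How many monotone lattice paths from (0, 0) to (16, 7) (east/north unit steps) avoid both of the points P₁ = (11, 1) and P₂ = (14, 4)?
Number of paths = 211413

Inclusion–exclusion. Total paths: C(23, 16) = 245157. Through P₁: C(12, 11)·C(11, 5) = 5544. Through P₂: C(18, 14)·C(5, 2) = 30600. Since P₁ is strictly southwest of P₂, a monotone path through both must visit P₁ then P₂; paths through both = C(12, 11)·C(6, 3)·C(5, 2) = 2400. Avoid both = 245157 − 5544 − 30600 + 2400 = 211413.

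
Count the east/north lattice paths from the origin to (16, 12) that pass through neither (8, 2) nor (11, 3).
Number of paths = 28084277

Inclusion–exclusion. Total paths: C(28, 16) = 30421755. Through P₁: C(10, 8)·C(18, 8) = 1969110. Through P₂: C(14, 11)·C(14, 5) = 728728. Since P₁ is strictly southwest of P₂, a monotone path through both must visit P₁ then P₂; paths through both = C(10, 8)·C(4, 3)·C(14, 5) = 360360. Avoid both = 30421755 − 1969110 − 728728 + 360360 = 28084277.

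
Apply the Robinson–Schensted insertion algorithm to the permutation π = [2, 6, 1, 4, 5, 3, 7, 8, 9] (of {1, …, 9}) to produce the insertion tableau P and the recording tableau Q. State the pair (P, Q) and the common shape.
P = [1, 3, 5, 7, 8, 9] / [2, 4] / [6];  Q = [1, 2, 5, 7, 8, 9] / [3, 4] / [6];  common shape = (6, 2, 1)

Row-insert the values π_1, π_2, … into P one at a time, bumping the leftmost entry strictly greater than the inserted value down to the next row. The recording tableau Q records, in position (i, j), the step at which that cell was added to P.
  Insert 2 (step 1): P = [2];  Q = [1]
  Insert 6 (step 2): P = [2, 6];  Q = [1, 2]
  Insert 1 (step 3): P = [1, 6] / [2];  Q = [1, 2] / [3]
  Insert 4 (step 4): P = [1, 4] / [2, 6];  Q = [1, 2] / [3, 4]
  Insert 5 (step 5): P = [1, 4, 5] / [2, 6];  Q = [1, 2, 5] / [3, 4]
  Insert 3 (step 6): P = [1, 3, 5] / [2, 4] / [6];  Q = [1, 2, 5] / [3, 4] / [6]
  Insert 7 (step 7): P = [1, 3, 5, 7] / [2, 4] / [6];  Q = [1, 2, 5, 7] / [3, 4] / [6]
  Insert 8 (step 8): P = [1, 3, 5, 7, 8] / [2, 4] / [6];  Q = [1, 2, 5, 7, 8] / [3, 4] / [6]
  Insert 9 (step 9): P = [1, 3, 5, 7, 8, 9] / [2, 4] / [6];  Q = [1, 2, 5, 7, 8, 9] / [3, 4] / [6]
Final shape: (6, 2, 1).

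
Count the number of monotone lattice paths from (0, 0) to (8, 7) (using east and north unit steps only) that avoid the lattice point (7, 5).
Number of paths = 4059

Total paths from (0, 0) to (8, 7): C(15, 8) = 6435. Paths through (7, 5): (paths (0, 0) → (7, 5)) × (paths (7, 5) → (8, 7)) = C(12, 7) · C(3, 1) = 792 · 3 = 2376. Avoidance count = 6435 − 2376 = 4059.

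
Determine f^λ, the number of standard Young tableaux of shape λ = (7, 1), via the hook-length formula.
# SYT of shape (7, 1) = 7

Hook-length formula: f^λ = n! / Π hook(c), product over all cells c of the Young diagram. For λ = (7, 1), n = 8 boxes. Hook lengths by row (left-to-right, top-to-bottom): [8, 6, 5, 4, 3, 2, 1]; [1]. Product of hooks = 5760. So f^λ = 8! / 5760 = 40320 / 5760 = 7.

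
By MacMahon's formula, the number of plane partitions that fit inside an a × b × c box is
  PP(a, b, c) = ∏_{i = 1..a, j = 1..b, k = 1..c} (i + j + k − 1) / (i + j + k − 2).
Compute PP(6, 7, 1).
PP(6, 7, 1) = 1716

Evaluate the triple product over i = 1..6, j = 1..7, k = 1..1. The factors are (2/1) · (3/2) · (4/3) · (5/4) · (6/5) · (7/6) · (8/7) · (3/2) · … (42 factors total). The numerators and denominators telescope so the product is an integer; carrying out the multiplication exactly gives PP(6, 7, 1) = 1716.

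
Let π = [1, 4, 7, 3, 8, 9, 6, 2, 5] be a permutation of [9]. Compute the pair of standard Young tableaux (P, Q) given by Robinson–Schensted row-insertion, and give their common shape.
P = [1, 2, 5, 8, 9] / [3, 6] / [4, 7];  Q = [1, 2, 3, 5, 6] / [4, 7] / [8, 9];  common shape = (5, 2, 2)

Row-insert the values π_1, π_2, … into P one at a time, bumping the leftmost entry strictly greater than the inserted value down to the next row. The recording tableau Q records, in position (i, j), the step at which that cell was added to P.
  Insert 1 (step 1): P = [1];  Q = [1]
  Insert 4 (step 2): P = [1, 4];  Q = [1, 2]
  Insert 7 (step 3): P = [1, 4, 7];  Q = [1, 2, 3]
  Insert 3 (step 4): P = [1, 3, 7] / [4];  Q = [1, 2, 3] / [4]
  Insert 8 (step 5): P = [1, 3, 7, 8] / [4];  Q = [1, 2, 3, 5] / [4]
  Insert 9 (step 6): P = [1, 3, 7, 8, 9] / [4];  Q = [1, 2, 3, 5, 6] / [4]
  Insert 6 (step 7): P = [1, 3, 6, 8, 9] / [4, 7];  Q = [1, 2, 3, 5, 6] / [4, 7]
  Insert 2 (step 8): P = [1, 2, 6, 8, 9] / [3, 7] / [4];  Q = [1, 2, 3, 5, 6] / [4, 7] / [8]
  Insert 5 (step 9): P = [1, 2, 5, 8, 9] / [3, 6] / [4, 7];  Q = [1, 2, 3, 5, 6] / [4, 7] / [8, 9]
Final shape: (5, 2, 2).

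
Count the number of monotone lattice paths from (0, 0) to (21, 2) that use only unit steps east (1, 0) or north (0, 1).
Number of paths = 253

A monotone lattice path from (0, 0) to (21, 2) consists of 21 east steps and 2 north steps in some order, so it is determined by which 21 of the 23 steps are east. The count is C(23, 21) = 253.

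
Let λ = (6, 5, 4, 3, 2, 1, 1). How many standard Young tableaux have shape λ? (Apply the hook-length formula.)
# SYT of shape (6, 5, 4, 3, 2, 1, 1) = 5462865408

Hook-length formula: f^λ = n! / Π hook(c), product over all cells c of the Young diagram. For λ = (6, 5, 4, 3, 2, 1, 1), n = 22 boxes. Hook lengths by row (left-to-right, top-to-bottom): [12, 9, 7, 5, 3, 1]; [10, 7, 5, 3, 1]; [8, 5, 3, 1]; [6, 3, 1]; [4, 1]; [2]; [1]. Product of hooks = 205752960000. So f^λ = 22! / 205752960000 = 1124000727777607680000 / 205752960000 = 5462865408.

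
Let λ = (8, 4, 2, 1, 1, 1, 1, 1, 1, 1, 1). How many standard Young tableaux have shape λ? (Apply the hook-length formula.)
# SYT of shape (8, 4, 2, 1, 1, 1, 1, 1, 1, 1, 1) = 164148600

Hook-length formula: f^λ = n! / Π hook(c), product over all cells c of the Young diagram. For λ = (8, 4, 2, 1, 1, 1, 1, 1, 1, 1, 1), n = 22 boxes. Hook lengths by row (left-to-right, top-to-bottom): [18, 9, 7, 6, 4, 3, 2, 1]; [13, 4, 2, 1]; [10, 1]; [8]; [7]; [6]; [5]; [4]; [3]; [2]; [1]. Product of hooks = 6847458508800. So f^λ = 22! / 6847458508800 = 1124000727777607680000 / 6847458508800 = 164148600.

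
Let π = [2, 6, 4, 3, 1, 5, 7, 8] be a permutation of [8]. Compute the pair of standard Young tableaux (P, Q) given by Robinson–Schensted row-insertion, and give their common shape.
P = [1, 3, 5, 7, 8] / [2] / [4] / [6];  Q = [1, 2, 6, 7, 8] / [3] / [4] / [5];  common shape = (5, 1, 1, 1)

Row-insert the values π_1, π_2, … into P one at a time, bumping the leftmost entry strictly greater than the inserted value down to the next row. The recording tableau Q records, in position (i, j), the step at which that cell was added to P.
  Insert 2 (step 1): P = [2];  Q = [1]
  Insert 6 (step 2): P = [2, 6];  Q = [1, 2]
  Insert 4 (step 3): P = [2, 4] / [6];  Q = [1, 2] / [3]
  Insert 3 (step 4): P = [2, 3] / [4] / [6];  Q = [1, 2] / [3] / [4]
  Insert 1 (step 5): P = [1, 3] / [2] / [4] / [6];  Q = [1, 2] / [3] / [4] / [5]
  Insert 5 (step 6): P = [1, 3, 5] / [2] / [4] / [6];  Q = [1, 2, 6] / [3] / [4] / [5]
  Insert 7 (step 7): P = [1, 3, 5, 7] / [2] / [4] / [6];  Q = [1, 2, 6, 7] / [3] / [4] / [5]
  Insert 8 (step 8): P = [1, 3, 5, 7, 8] / [2] / [4] / [6];  Q = [1, 2, 6, 7, 8] / [3] / [4] / [5]
Final shape: (5, 1, 1, 1).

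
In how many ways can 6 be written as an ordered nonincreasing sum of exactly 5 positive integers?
p(6, 5 parts) = 1

Partitions of n into exactly k parts ↔ partitions of n − k into at most k parts (subtract 1 from each part). For n = 6, k = 5, the partitions are: 2+1+1+1+1. Count = 1.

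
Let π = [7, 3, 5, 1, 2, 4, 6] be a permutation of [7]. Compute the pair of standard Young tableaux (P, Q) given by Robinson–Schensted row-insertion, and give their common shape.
P = [1, 2, 4, 6] / [3, 5] / [7];  Q = [1, 3, 6, 7] / [2, 5] / [4];  common shape = (4, 2, 1)

Row-insert the values π_1, π_2, … into P one at a time, bumping the leftmost entry strictly greater than the inserted value down to the next row. The recording tableau Q records, in position (i, j), the step at which that cell was added to P.
  Insert 7 (step 1): P = [7];  Q = [1]
  Insert 3 (step 2): P = [3] / [7];  Q = [1] / [2]
  Insert 5 (step 3): P = [3, 5] / [7];  Q = [1, 3] / [2]
  Insert 1 (step 4): P = [1, 5] / [3] / [7];  Q = [1, 3] / [2] / [4]
  Insert 2 (step 5): P = [1, 2] / [3, 5] / [7];  Q = [1, 3] / [2, 5] / [4]
  Insert 4 (step 6): P = [1, 2, 4] / [3, 5] / [7];  Q = [1, 3, 6] / [2, 5] / [4]
  Insert 6 (step 7): P = [1, 2, 4, 6] / [3, 5] / [7];  Q = [1, 3, 6, 7] / [2, 5] / [4]
Final shape: (4, 2, 1).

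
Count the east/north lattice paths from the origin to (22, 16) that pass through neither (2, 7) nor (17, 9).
Number of paths = 19408668282

Inclusion–exclusion. Total paths: C(38, 22) = 22239974430. Through P₁: C(9, 2)·C(29, 20) = 360540180. Through P₂: C(26, 17)·C(12, 5) = 2474643600. Since P₁ is strictly southwest of P₂, a monotone path through both must visit P₁ then P₂; paths through both = C(9, 2)·C(17, 15)·C(12, 5) = 3877632. Avoid both = 22239974430 − 360540180 − 2474643600 + 3877632 = 19408668282.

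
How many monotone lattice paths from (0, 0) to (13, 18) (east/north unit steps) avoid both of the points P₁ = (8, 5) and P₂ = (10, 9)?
Number of paths = 179149999

Inclusion–exclusion. Total paths: C(31, 13) = 206253075. Through P₁: C(13, 8)·C(18, 5) = 11027016. Through P₂: C(19, 10)·C(12, 3) = 20323160. Since P₁ is strictly southwest of P₂, a monotone path through both must visit P₁ then P₂; paths through both = C(13, 8)·C(6, 2)·C(12, 3) = 4247100. Avoid both = 206253075 − 11027016 − 20323160 + 4247100 = 179149999.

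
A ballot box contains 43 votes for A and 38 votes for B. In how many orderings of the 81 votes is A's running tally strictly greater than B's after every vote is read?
Strict-lead orderings = 11324801179267241666000

Total orderings of the 81 votes with 43 for A: C(81, 43) = 183461779104129314989200. By the Bertrand ballot formula (Cycle Lemma / reflection principle), the number of orderings in which A is strictly ahead of B throughout is (p − q)/(p + q) · C(p + q, p) = (43 − 38)/(43 + 38) · 183461779104129314989200 = 11324801179267241666000.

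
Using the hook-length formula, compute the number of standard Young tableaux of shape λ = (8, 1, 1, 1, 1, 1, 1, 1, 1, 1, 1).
# SYT of shape (8, 1, 1, 1, 1, 1, 1, 1, 1, 1, 1) = 19448

Hook-length formula: f^λ = n! / Π hook(c), product over all cells c of the Young diagram. For λ = (8, 1, 1, 1, 1, 1, 1, 1, 1, 1, 1), n = 18 boxes. Hook lengths by row (left-to-right, top-to-bottom): [18, 7, 6, 5, 4, 3, 2, 1]; [10]; [9]; [8]; [7]; [6]; [5]; [4]; [3]; [2]; [1]. Product of hooks = 329204736000. So f^λ = 18! / 329204736000 = 6402373705728000 / 329204736000 = 19448.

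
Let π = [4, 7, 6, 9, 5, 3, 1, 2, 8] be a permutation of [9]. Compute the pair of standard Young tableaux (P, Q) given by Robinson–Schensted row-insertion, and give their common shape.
P = [1, 2, 8] / [3, 5, 9] / [4] / [6] / [7];  Q = [1, 2, 4] / [3, 8, 9] / [5] / [6] / [7];  common shape = (3, 3, 1, 1, 1)

Row-insert the values π_1, π_2, … into P one at a time, bumping the leftmost entry strictly greater than the inserted value down to the next row. The recording tableau Q records, in position (i, j), the step at which that cell was added to P.
  Insert 4 (step 1): P = [4];  Q = [1]
  Insert 7 (step 2): P = [4, 7];  Q = [1, 2]
  Insert 6 (step 3): P = [4, 6] / [7];  Q = [1, 2] / [3]
  Insert 9 (step 4): P = [4, 6, 9] / [7];  Q = [1, 2, 4] / [3]
  Insert 5 (step 5): P = [4, 5, 9] / [6] / [7];  Q = [1, 2, 4] / [3] / [5]
  Insert 3 (step 6): P = [3, 5, 9] / [4] / [6] / [7];  Q = [1, 2, 4] / [3] / [5] / [6]
  Insert 1 (step 7): P = [1, 5, 9] / [3] / [4] / [6] / [7];  Q = [1, 2, 4] / [3] / [5] / [6] / [7]
  Insert 2 (step 8): P = [1, 2, 9] / [3, 5] / [4] / [6] / [7];  Q = [1, 2, 4] / [3, 8] / [5] / [6] / [7]
  Insert 8 (step 9): P = [1, 2, 8] / [3, 5, 9] / [4] / [6] / [7];  Q = [1, 2, 4] / [3, 8, 9] / [5] / [6] / [7]
Final shape: (3, 3, 1, 1, 1).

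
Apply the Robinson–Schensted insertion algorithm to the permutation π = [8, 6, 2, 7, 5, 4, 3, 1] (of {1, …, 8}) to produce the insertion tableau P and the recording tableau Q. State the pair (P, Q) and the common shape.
P = [1, 3] / [2, 7] / [4] / [5] / [6] / [8];  Q = [1, 4] / [2, 5] / [3] / [6] / [7] / [8];  common shape = (2, 2, 1, 1, 1, 1)

Row-insert the values π_1, π_2, … into P one at a time, bumping the leftmost entry strictly greater than the inserted value down to the next row. The recording tableau Q records, in position (i, j), the step at which that cell was added to P.
  Insert 8 (step 1): P = [8];  Q = [1]
  Insert 6 (step 2): P = [6] / [8];  Q = [1] / [2]
  Insert 2 (step 3): P = [2] / [6] / [8];  Q = [1] / [2] / [3]
  Insert 7 (step 4): P = [2, 7] / [6] / [8];  Q = [1, 4] / [2] / [3]
  Insert 5 (step 5): P = [2, 5] / [6, 7] / [8];  Q = [1, 4] / [2, 5] / [3]
  Insert 4 (step 6): P = [2, 4] / [5, 7] / [6] / [8];  Q = [1, 4] / [2, 5] / [3] / [6]
  Insert 3 (step 7): P = [2, 3] / [4, 7] / [5] / [6] / [8];  Q = [1, 4] / [2, 5] / [3] / [6] / [7]
  Insert 1 (step 8): P = [1, 3] / [2, 7] / [4] / [5] / [6] / [8];  Q = [1, 4] / [2, 5] / [3] / [6] / [7] / [8]
Final shape: (2, 2, 1, 1, 1, 1).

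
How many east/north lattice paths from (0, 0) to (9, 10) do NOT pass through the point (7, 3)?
Number of paths = 88058

Total paths from (0, 0) to (9, 10): C(19, 9) = 92378. Paths through (7, 3): (paths (0, 0) → (7, 3)) × (paths (7, 3) → (9, 10)) = C(10, 7) · C(9, 2) = 120 · 36 = 4320. Avoidance count = 92378 − 4320 = 88058.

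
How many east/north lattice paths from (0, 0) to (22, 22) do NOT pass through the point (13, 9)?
Number of paths = 1856672307320

Total paths from (0, 0) to (22, 22): C(44, 22) = 2104098963720. Paths through (13, 9): (paths (0, 0) → (13, 9)) × (paths (13, 9) → (22, 22)) = C(22, 13) · C(22, 9) = 497420 · 497420 = 247426656400. Avoidance count = 2104098963720 − 247426656400 = 1856672307320.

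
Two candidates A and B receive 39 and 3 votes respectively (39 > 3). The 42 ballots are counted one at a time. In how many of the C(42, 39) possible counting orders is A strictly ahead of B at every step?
Strict-lead orderings = 9840

Total orderings of the 42 votes with 39 for A: C(42, 39) = 11480. By the Bertrand ballot formula (Cycle Lemma / reflection principle), the number of orderings in which A is strictly ahead of B throughout is (p − q)/(p + q) · C(p + q, p) = (39 − 3)/(39 + 3) · 11480 = 9840.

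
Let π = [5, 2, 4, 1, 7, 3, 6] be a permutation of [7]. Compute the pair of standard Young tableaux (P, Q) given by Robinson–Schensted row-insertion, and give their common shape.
P = [1, 3, 6] / [2, 4, 7] / [5];  Q = [1, 3, 5] / [2, 6, 7] / [4];  common shape = (3, 3, 1)

Row-insert the values π_1, π_2, … into P one at a time, bumping the leftmost entry strictly greater than the inserted value down to the next row. The recording tableau Q records, in position (i, j), the step at which that cell was added to P.
  Insert 5 (step 1): P = [5];  Q = [1]
  Insert 2 (step 2): P = [2] / [5];  Q = [1] / [2]
  Insert 4 (step 3): P = [2, 4] / [5];  Q = [1, 3] / [2]
  Insert 1 (step 4): P = [1, 4] / [2] / [5];  Q = [1, 3] / [2] / [4]
  Insert 7 (step 5): P = [1, 4, 7] / [2] / [5];  Q = [1, 3, 5] / [2] / [4]
  Insert 3 (step 6): P = [1, 3, 7] / [2, 4] / [5];  Q = [1, 3, 5] / [2, 6] / [4]
  Insert 6 (step 7): P = [1, 3, 6] / [2, 4, 7] / [5];  Q = [1, 3, 5] / [2, 6, 7] / [4]
Final shape: (3, 3, 1).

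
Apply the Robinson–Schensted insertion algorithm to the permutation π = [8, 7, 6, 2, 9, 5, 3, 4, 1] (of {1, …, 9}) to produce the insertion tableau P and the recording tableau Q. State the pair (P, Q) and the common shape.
P = [1, 3, 4] / [2, 9] / [5] / [6] / [7] / [8];  Q = [1, 5, 8] / [2, 6] / [3] / [4] / [7] / [9];  common shape = (3, 2, 1, 1, 1, 1)

Row-insert the values π_1, π_2, … into P one at a time, bumping the leftmost entry strictly greater than the inserted value down to the next row. The recording tableau Q records, in position (i, j), the step at which that cell was added to P.
  Insert 8 (step 1): P = [8];  Q = [1]
  Insert 7 (step 2): P = [7] / [8];  Q = [1] / [2]
  Insert 6 (step 3): P = [6] / [7] / [8];  Q = [1] / [2] / [3]
  Insert 2 (step 4): P = [2] / [6] / [7] / [8];  Q = [1] / [2] / [3] / [4]
  Insert 9 (step 5): P = [2, 9] / [6] / [7] / [8];  Q = [1, 5] / [2] / [3] / [4]
  Insert 5 (step 6): P = [2, 5] / [6, 9] / [7] / [8];  Q = [1, 5] / [2, 6] / [3] / [4]
  Insert 3 (step 7): P = [2, 3] / [5, 9] / [6] / [7] / [8];  Q = [1, 5] / [2, 6] / [3] / [4] / [7]
  Insert 4 (step 8): P = [2, 3, 4] / [5, 9] / [6] / [7] / [8];  Q = [1, 5, 8] / [2, 6] / [3] / [4] / [7]
  Insert 1 (step 9): P = [1, 3, 4] / [2, 9] / [5] / [6] / [7] / [8];  Q = [1, 5, 8] / [2, 6] / [3] / [4] / [7] / [9]
Final shape: (3, 2, 1, 1, 1, 1).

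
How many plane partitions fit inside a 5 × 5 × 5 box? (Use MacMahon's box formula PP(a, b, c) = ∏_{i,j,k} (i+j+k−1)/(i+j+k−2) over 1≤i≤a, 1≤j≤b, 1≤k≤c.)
PP(5, 5, 5) = 267227532

Evaluate the triple product over i = 1..5, j = 1..5, k = 1..5. The factors are (2/1) · (3/2) · (4/3) · (5/4) · (6/5) · (3/2) · (4/3) · (5/4) · … (125 factors total). The numerators and denominators telescope so the product is an integer; carrying out the multiplication exactly gives PP(5, 5, 5) = 267227532.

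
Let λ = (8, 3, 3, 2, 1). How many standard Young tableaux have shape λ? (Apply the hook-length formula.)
# SYT of shape (8, 3, 3, 2, 1) = 1429428

Hook-length formula: f^λ = n! / Π hook(c), product over all cells c of the Young diagram. For λ = (8, 3, 3, 2, 1), n = 17 boxes. Hook lengths by row (left-to-right, top-to-bottom): [12, 10, 8, 5, 4, 3, 2, 1]; [6, 4, 2]; [5, 3, 1]; [3, 1]; [1]. Product of hooks = 248832000. So f^λ = 17! / 248832000 = 355687428096000 / 248832000 = 1429428.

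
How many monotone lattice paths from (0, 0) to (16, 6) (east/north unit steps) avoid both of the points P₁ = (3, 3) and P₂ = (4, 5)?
Number of paths = 62555

Inclusion–exclusion. Total paths: C(22, 16) = 74613. Through P₁: C(6, 3)·C(16, 13) = 11200. Through P₂: C(9, 4)·C(13, 12) = 1638. Since P₁ is strictly southwest of P₂, a monotone path through both must visit P₁ then P₂; paths through both = C(6, 3)·C(3, 1)·C(13, 12) = 780. Avoid both = 74613 − 11200 − 1638 + 780 = 62555.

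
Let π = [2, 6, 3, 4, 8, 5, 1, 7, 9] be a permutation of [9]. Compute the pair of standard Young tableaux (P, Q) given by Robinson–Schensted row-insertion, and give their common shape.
P = [1, 3, 4, 5, 7, 9] / [2, 8] / [6];  Q = [1, 2, 4, 5, 8, 9] / [3, 6] / [7];  common shape = (6, 2, 1)

Row-insert the values π_1, π_2, … into P one at a time, bumping the leftmost entry strictly greater than the inserted value down to the next row. The recording tableau Q records, in position (i, j), the step at which that cell was added to P.
  Insert 2 (step 1): P = [2];  Q = [1]
  Insert 6 (step 2): P = [2, 6];  Q = [1, 2]
  Insert 3 (step 3): P = [2, 3] / [6];  Q = [1, 2] / [3]
  Insert 4 (step 4): P = [2, 3, 4] / [6];  Q = [1, 2, 4] / [3]
  Insert 8 (step 5): P = [2, 3, 4, 8] / [6];  Q = [1, 2, 4, 5] / [3]
  Insert 5 (step 6): P = [2, 3, 4, 5] / [6, 8];  Q = [1, 2, 4, 5] / [3, 6]
  Insert 1 (step 7): P = [1, 3, 4, 5] / [2, 8] / [6];  Q = [1, 2, 4, 5] / [3, 6] / [7]
  Insert 7 (step 8): P = [1, 3, 4, 5, 7] / [2, 8] / [6];  Q = [1, 2, 4, 5, 8] / [3, 6] / [7]
  Insert 9 (step 9): P = [1, 3, 4, 5, 7, 9] / [2, 8] / [6];  Q = [1, 2, 4, 5, 8, 9] / [3, 6] / [7]
Final shape: (6, 2, 1).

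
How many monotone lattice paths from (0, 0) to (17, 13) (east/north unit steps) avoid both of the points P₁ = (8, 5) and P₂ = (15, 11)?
Number of paths = 55366872

Inclusion–exclusion. Total paths: C(30, 17) = 119759850. Through P₁: C(13, 8)·C(17, 9) = 31286970. Through P₂: C(26, 15)·C(4, 2) = 46356960. Since P₁ is strictly southwest of P₂, a monotone path through both must visit P₁ then P₂; paths through both = C(13, 8)·C(13, 7)·C(4, 2) = 13250952. Avoid both = 119759850 − 31286970 − 46356960 + 13250952 = 55366872.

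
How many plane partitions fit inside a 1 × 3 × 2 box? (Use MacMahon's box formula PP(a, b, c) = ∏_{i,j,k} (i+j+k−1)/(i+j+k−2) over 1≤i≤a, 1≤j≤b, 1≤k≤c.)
PP(1, 3, 2) = 10

Evaluate the triple product over i = 1..1, j = 1..3, k = 1..2. The factors are (2/1) · (3/2) · (3/2) · (4/3) · (4/3) · (5/4). The numerators and denominators telescope so the product is an integer; carrying out the multiplication exactly gives PP(1, 3, 2) = 10.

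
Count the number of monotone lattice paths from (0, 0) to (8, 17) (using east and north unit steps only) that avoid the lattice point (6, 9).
Number of paths = 856350

Total paths from (0, 0) to (8, 17): C(25, 8) = 1081575. Paths through (6, 9): (paths (0, 0) → (6, 9)) × (paths (6, 9) → (8, 17)) = C(15, 6) · C(10, 2) = 5005 · 45 = 225225. Avoidance count = 1081575 − 225225 = 856350.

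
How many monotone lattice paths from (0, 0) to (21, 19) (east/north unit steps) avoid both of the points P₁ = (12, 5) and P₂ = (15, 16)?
Number of paths = 101169464588

Inclusion–exclusion. Total paths: C(40, 21) = 131282408400. Through P₁: C(17, 12)·C(23, 9) = 5056771720. Through P₂: C(31, 15)·C(9, 6) = 25245376380. Since P₁ is strictly southwest of P₂, a monotone path through both must visit P₁ then P₂; paths through both = C(17, 12)·C(14, 3)·C(9, 6) = 189204288. Avoid both = 131282408400 − 5056771720 − 25245376380 + 189204288 = 101169464588.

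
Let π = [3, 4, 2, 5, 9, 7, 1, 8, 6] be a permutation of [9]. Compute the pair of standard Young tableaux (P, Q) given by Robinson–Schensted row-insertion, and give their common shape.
P = [1, 4, 5, 6, 8] / [2, 7] / [3, 9];  Q = [1, 2, 4, 5, 8] / [3, 6] / [7, 9];  common shape = (5, 2, 2)

Row-insert the values π_1, π_2, … into P one at a time, bumping the leftmost entry strictly greater than the inserted value down to the next row. The recording tableau Q records, in position (i, j), the step at which that cell was added to P.
  Insert 3 (step 1): P = [3];  Q = [1]
  Insert 4 (step 2): P = [3, 4];  Q = [1, 2]
  Insert 2 (step 3): P = [2, 4] / [3];  Q = [1, 2] / [3]
  Insert 5 (step 4): P = [2, 4, 5] / [3];  Q = [1, 2, 4] / [3]
  Insert 9 (step 5): P = [2, 4, 5, 9] / [3];  Q = [1, 2, 4, 5] / [3]
  Insert 7 (step 6): P = [2, 4, 5, 7] / [3, 9];  Q = [1, 2, 4, 5] / [3, 6]
  Insert 1 (step 7): P = [1, 4, 5, 7] / [2, 9] / [3];  Q = [1, 2, 4, 5] / [3, 6] / [7]
  Insert 8 (step 8): P = [1, 4, 5, 7, 8] / [2, 9] / [3];  Q = [1, 2, 4, 5, 8] / [3, 6] / [7]
  Insert 6 (step 9): P = [1, 4, 5, 6, 8] / [2, 7] / [3, 9];  Q = [1, 2, 4, 5, 8] / [3, 6] / [7, 9]
Final shape: (5, 2, 2).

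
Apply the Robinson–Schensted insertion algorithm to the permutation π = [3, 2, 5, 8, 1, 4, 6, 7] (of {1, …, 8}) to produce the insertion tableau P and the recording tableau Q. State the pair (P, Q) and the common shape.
P = [1, 4, 6, 7] / [2, 5, 8] / [3];  Q = [1, 3, 4, 8] / [2, 6, 7] / [5];  common shape = (4, 3, 1)

Row-insert the values π_1, π_2, … into P one at a time, bumping the leftmost entry strictly greater than the inserted value down to the next row. The recording tableau Q records, in position (i, j), the step at which that cell was added to P.
  Insert 3 (step 1): P = [3];  Q = [1]
  Insert 2 (step 2): P = [2] / [3];  Q = [1] / [2]
  Insert 5 (step 3): P = [2, 5] / [3];  Q = [1, 3] / [2]
  Insert 8 (step 4): P = [2, 5, 8] / [3];  Q = [1, 3, 4] / [2]
  Insert 1 (step 5): P = [1, 5, 8] / [2] / [3];  Q = [1, 3, 4] / [2] / [5]
  Insert 4 (step 6): P = [1, 4, 8] / [2, 5] / [3];  Q = [1, 3, 4] / [2, 6] / [5]
  Insert 6 (step 7): P = [1, 4, 6] / [2, 5, 8] / [3];  Q = [1, 3, 4] / [2, 6, 7] / [5]
  Insert 7 (step 8): P = [1, 4, 6, 7] / [2, 5, 8] / [3];  Q = [1, 3, 4, 8] / [2, 6, 7] / [5]
Final shape: (4, 3, 1).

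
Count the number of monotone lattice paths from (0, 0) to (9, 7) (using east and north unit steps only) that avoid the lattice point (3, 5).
Number of paths = 9872

Total paths from (0, 0) to (9, 7): C(16, 9) = 11440. Paths through (3, 5): (paths (0, 0) → (3, 5)) × (paths (3, 5) → (9, 7)) = C(8, 3) · C(8, 6) = 56 · 28 = 1568. Avoidance count = 11440 − 1568 = 9872.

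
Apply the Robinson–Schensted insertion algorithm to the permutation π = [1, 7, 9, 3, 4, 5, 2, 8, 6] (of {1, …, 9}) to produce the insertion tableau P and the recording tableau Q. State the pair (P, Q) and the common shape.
P = [1, 2, 4, 5, 6] / [3, 8] / [7, 9];  Q = [1, 2, 3, 6, 8] / [4, 5] / [7, 9];  common shape = (5, 2, 2)

Row-insert the values π_1, π_2, … into P one at a time, bumping the leftmost entry strictly greater than the inserted value down to the next row. The recording tableau Q records, in position (i, j), the step at which that cell was added to P.
  Insert 1 (step 1): P = [1];  Q = [1]
  Insert 7 (step 2): P = [1, 7];  Q = [1, 2]
  Insert 9 (step 3): P = [1, 7, 9];  Q = [1, 2, 3]
  Insert 3 (step 4): P = [1, 3, 9] / [7];  Q = [1, 2, 3] / [4]
  Insert 4 (step 5): P = [1, 3, 4] / [7, 9];  Q = [1, 2, 3] / [4, 5]
  Insert 5 (step 6): P = [1, 3, 4, 5] / [7, 9];  Q = [1, 2, 3, 6] / [4, 5]
  Insert 2 (step 7): P = [1, 2, 4, 5] / [3, 9] / [7];  Q = [1, 2, 3, 6] / [4, 5] / [7]
  Insert 8 (step 8): P = [1, 2, 4, 5, 8] / [3, 9] / [7];  Q = [1, 2, 3, 6, 8] / [4, 5] / [7]
  Insert 6 (step 9): P = [1, 2, 4, 5, 6] / [3, 8] / [7, 9];  Q = [1, 2, 3, 6, 8] / [4, 5] / [7, 9]
Final shape: (5, 2, 2).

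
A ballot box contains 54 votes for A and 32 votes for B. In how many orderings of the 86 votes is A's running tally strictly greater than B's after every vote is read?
Strict-lead orderings = 102031861477455881948130

Total orderings of the 86 votes with 54 for A: C(86, 54) = 398851822139145720342690. By the Bertrand ballot formula (Cycle Lemma / reflection principle), the number of orderings in which A is strictly ahead of B throughout is (p − q)/(p + q) · C(p + q, p) = (54 − 32)/(54 + 32) · 398851822139145720342690 = 102031861477455881948130.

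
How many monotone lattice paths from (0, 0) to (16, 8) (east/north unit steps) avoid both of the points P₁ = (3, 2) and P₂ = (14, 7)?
Number of paths = 246351

Inclusion–exclusion. Total paths: C(24, 16) = 735471. Through P₁: C(5, 3)·C(19, 13) = 271320. Through P₂: C(21, 14)·C(3, 2) = 348840. Since P₁ is strictly southwest of P₂, a monotone path through both must visit P₁ then P₂; paths through both = C(5, 3)·C(16, 11)·C(3, 2) = 131040. Avoid both = 735471 − 271320 − 348840 + 131040 = 246351.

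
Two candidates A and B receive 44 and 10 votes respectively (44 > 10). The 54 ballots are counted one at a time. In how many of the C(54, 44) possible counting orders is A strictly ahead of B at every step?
Strict-lead orderings = 15067486070

Total orderings of the 54 votes with 44 for A: C(54, 44) = 23930713170. By the Bertrand ballot formula (Cycle Lemma / reflection principle), the number of orderings in which A is strictly ahead of B throughout is (p − q)/(p + q) · C(p + q, p) = (44 − 10)/(44 + 10) · 23930713170 = 15067486070.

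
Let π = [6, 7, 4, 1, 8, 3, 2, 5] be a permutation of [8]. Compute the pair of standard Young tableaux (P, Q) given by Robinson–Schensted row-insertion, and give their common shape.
P = [1, 2, 5] / [3, 7, 8] / [4] / [6];  Q = [1, 2, 5] / [3, 6, 8] / [4] / [7];  common shape = (3, 3, 1, 1)

Row-insert the values π_1, π_2, … into P one at a time, bumping the leftmost entry strictly greater than the inserted value down to the next row. The recording tableau Q records, in position (i, j), the step at which that cell was added to P.
  Insert 6 (step 1): P = [6];  Q = [1]
  Insert 7 (step 2): P = [6, 7];  Q = [1, 2]
  Insert 4 (step 3): P = [4, 7] / [6];  Q = [1, 2] / [3]
  Insert 1 (step 4): P = [1, 7] / [4] / [6];  Q = [1, 2] / [3] / [4]
  Insert 8 (step 5): P = [1, 7, 8] / [4] / [6];  Q = [1, 2, 5] / [3] / [4]
  Insert 3 (step 6): P = [1, 3, 8] / [4, 7] / [6];  Q = [1, 2, 5] / [3, 6] / [4]
  Insert 2 (step 7): P = [1, 2, 8] / [3, 7] / [4] / [6];  Q = [1, 2, 5] / [3, 6] / [4] / [7]
  Insert 5 (step 8): P = [1, 2, 5] / [3, 7, 8] / [4] / [6];  Q = [1, 2, 5] / [3, 6, 8] / [4] / [7]
Final shape: (3, 3, 1, 1).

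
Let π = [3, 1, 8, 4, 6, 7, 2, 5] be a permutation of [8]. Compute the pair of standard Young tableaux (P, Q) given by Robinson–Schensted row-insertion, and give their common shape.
P = [1, 2, 5, 7] / [3, 4, 6] / [8];  Q = [1, 3, 5, 6] / [2, 4, 8] / [7];  common shape = (4, 3, 1)

Row-insert the values π_1, π_2, … into P one at a time, bumping the leftmost entry strictly greater than the inserted value down to the next row. The recording tableau Q records, in position (i, j), the step at which that cell was added to P.
  Insert 3 (step 1): P = [3];  Q = [1]
  Insert 1 (step 2): P = [1] / [3];  Q = [1] / [2]
  Insert 8 (step 3): P = [1, 8] / [3];  Q = [1, 3] / [2]
  Insert 4 (step 4): P = [1, 4] / [3, 8];  Q = [1, 3] / [2, 4]
  Insert 6 (step 5): P = [1, 4, 6] / [3, 8];  Q = [1, 3, 5] / [2, 4]
  Insert 7 (step 6): P = [1, 4, 6, 7] / [3, 8];  Q = [1, 3, 5, 6] / [2, 4]
  Insert 2 (step 7): P = [1, 2, 6, 7] / [3, 4] / [8];  Q = [1, 3, 5, 6] / [2, 4] / [7]
  Insert 5 (step 8): P = [1, 2, 5, 7] / [3, 4, 6] / [8];  Q = [1, 3, 5, 6] / [2, 4, 8] / [7]
Final shape: (4, 3, 1).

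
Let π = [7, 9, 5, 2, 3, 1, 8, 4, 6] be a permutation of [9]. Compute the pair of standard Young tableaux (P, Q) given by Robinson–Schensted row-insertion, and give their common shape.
P = [1, 3, 4, 6] / [2, 8] / [5, 9] / [7];  Q = [1, 2, 7, 9] / [3, 5] / [4, 8] / [6];  common shape = (4, 2, 2, 1)

Row-insert the values π_1, π_2, … into P one at a time, bumping the leftmost entry strictly greater than the inserted value down to the next row. The recording tableau Q records, in position (i, j), the step at which that cell was added to P.
  Insert 7 (step 1): P = [7];  Q = [1]
  Insert 9 (step 2): P = [7, 9];  Q = [1, 2]
  Insert 5 (step 3): P = [5, 9] / [7];  Q = [1, 2] / [3]
  Insert 2 (step 4): P = [2, 9] / [5] / [7];  Q = [1, 2] / [3] / [4]
  Insert 3 (step 5): P = [2, 3] / [5, 9] / [7];  Q = [1, 2] / [3, 5] / [4]
  Insert 1 (step 6): P = [1, 3] / [2, 9] / [5] / [7];  Q = [1, 2] / [3, 5] / [4] / [6]
  Insert 8 (step 7): P = [1, 3, 8] / [2, 9] / [5] / [7];  Q = [1, 2, 7] / [3, 5] / [4] / [6]
  Insert 4 (step 8): P = [1, 3, 4] / [2, 8] / [5, 9] / [7];  Q = [1, 2, 7] / [3, 5] / [4, 8] / [6]
  Insert 6 (step 9): P = [1, 3, 4, 6] / [2, 8] / [5, 9] / [7];  Q = [1, 2, 7, 9] / [3, 5] / [4, 8] / [6]
Final shape: (4, 2, 2, 1).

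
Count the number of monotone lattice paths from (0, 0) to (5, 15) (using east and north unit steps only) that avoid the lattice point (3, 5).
Number of paths = 11808

Total paths from (0, 0) to (5, 15): C(20, 5) = 15504. Paths through (3, 5): (paths (0, 0) → (3, 5)) × (paths (3, 5) → (5, 15)) = C(8, 3) · C(12, 2) = 56 · 66 = 3696. Avoidance count = 15504 − 3696 = 11808.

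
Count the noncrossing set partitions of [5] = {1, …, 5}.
C_5 = 42

These noncrossing partitions are counted by the Catalan number C_n = (1/(n + 1)) · C(2n, n). For n = 5: C_5 = (1/6) · C(10, 5) = 252/6 = 42.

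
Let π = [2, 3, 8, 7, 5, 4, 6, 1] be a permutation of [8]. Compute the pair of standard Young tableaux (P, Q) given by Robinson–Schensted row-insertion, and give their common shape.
P = [1, 3, 4, 6] / [2] / [5] / [7] / [8];  Q = [1, 2, 3, 7] / [4] / [5] / [6] / [8];  common shape = (4, 1, 1, 1, 1)

Row-insert the values π_1, π_2, … into P one at a time, bumping the leftmost entry strictly greater than the inserted value down to the next row. The recording tableau Q records, in position (i, j), the step at which that cell was added to P.
  Insert 2 (step 1): P = [2];  Q = [1]
  Insert 3 (step 2): P = [2, 3];  Q = [1, 2]
  Insert 8 (step 3): P = [2, 3, 8];  Q = [1, 2, 3]
  Insert 7 (step 4): P = [2, 3, 7] / [8];  Q = [1, 2, 3] / [4]
  Insert 5 (step 5): P = [2, 3, 5] / [7] / [8];  Q = [1, 2, 3] / [4] / [5]
  Insert 4 (step 6): P = [2, 3, 4] / [5] / [7] / [8];  Q = [1, 2, 3] / [4] / [5] / [6]
  Insert 6 (step 7): P = [2, 3, 4, 6] / [5] / [7] / [8];  Q = [1, 2, 3, 7] / [4] / [5] / [6]
  Insert 1 (step 8): P = [1, 3, 4, 6] / [2] / [5] / [7] / [8];  Q = [1, 2, 3, 7] / [4] / [5] / [6] / [8]
Final shape: (4, 1, 1, 1, 1).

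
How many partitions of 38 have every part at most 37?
p(38, parts ≤ 37) = 26014

Use the recurrence p(n, m) = p(n, m−1) + p(n−m, m): either the largest part is < m (count p(n, m−1)) or the largest part is exactly m (remove one copy of m, count p(n−m, m)). With p(0, ·) = 1 this gives p(38, parts ≤ 37) = 26014. (By conjugating Young diagrams, this also counts partitions of 38 into at most 37 parts.)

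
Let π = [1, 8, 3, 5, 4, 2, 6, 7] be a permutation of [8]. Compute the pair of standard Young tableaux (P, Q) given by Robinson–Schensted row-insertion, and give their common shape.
P = [1, 2, 4, 6, 7] / [3] / [5] / [8];  Q = [1, 2, 4, 7, 8] / [3] / [5] / [6];  common shape = (5, 1, 1, 1)

Row-insert the values π_1, π_2, … into P one at a time, bumping the leftmost entry strictly greater than the inserted value down to the next row. The recording tableau Q records, in position (i, j), the step at which that cell was added to P.
  Insert 1 (step 1): P = [1];  Q = [1]
  Insert 8 (step 2): P = [1, 8];  Q = [1, 2]
  Insert 3 (step 3): P = [1, 3] / [8];  Q = [1, 2] / [3]
  Insert 5 (step 4): P = [1, 3, 5] / [8];  Q = [1, 2, 4] / [3]
  Insert 4 (step 5): P = [1, 3, 4] / [5] / [8];  Q = [1, 2, 4] / [3] / [5]
  Insert 2 (step 6): P = [1, 2, 4] / [3] / [5] / [8];  Q = [1, 2, 4] / [3] / [5] / [6]
  Insert 6 (step 7): P = [1, 2, 4, 6] / [3] / [5] / [8];  Q = [1, 2, 4, 7] / [3] / [5] / [6]
  Insert 7 (step 8): P = [1, 2, 4, 6, 7] / [3] / [5] / [8];  Q = [1, 2, 4, 7, 8] / [3] / [5] / [6]
Final shape: (5, 1, 1, 1).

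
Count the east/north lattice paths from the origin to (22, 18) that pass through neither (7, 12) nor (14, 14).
Number of paths = 91686204528

Inclusion–exclusion. Total paths: C(40, 22) = 113380261800. Through P₁: C(19, 7)·C(21, 15) = 2734254432. Through P₂: C(28, 14)·C(12, 8) = 19857717000. Since P₁ is strictly southwest of P₂, a monotone path through both must visit P₁ then P₂; paths through both = C(19, 7)·C(9, 7)·C(12, 8) = 897914160. Avoid both = 113380261800 − 2734254432 − 19857717000 + 897914160 = 91686204528.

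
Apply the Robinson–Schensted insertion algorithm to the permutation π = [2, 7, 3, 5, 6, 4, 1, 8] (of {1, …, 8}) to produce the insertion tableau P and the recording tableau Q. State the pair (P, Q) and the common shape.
P = [1, 3, 4, 6, 8] / [2] / [5] / [7];  Q = [1, 2, 4, 5, 8] / [3] / [6] / [7];  common shape = (5, 1, 1, 1)

Row-insert the values π_1, π_2, … into P one at a time, bumping the leftmost entry strictly greater than the inserted value down to the next row. The recording tableau Q records, in position (i, j), the step at which that cell was added to P.
  Insert 2 (step 1): P = [2];  Q = [1]
  Insert 7 (step 2): P = [2, 7];  Q = [1, 2]
  Insert 3 (step 3): P = [2, 3] / [7];  Q = [1, 2] / [3]
  Insert 5 (step 4): P = [2, 3, 5] / [7];  Q = [1, 2, 4] / [3]
  Insert 6 (step 5): P = [2, 3, 5, 6] / [7];  Q = [1, 2, 4, 5] / [3]
  Insert 4 (step 6): P = [2, 3, 4, 6] / [5] / [7];  Q = [1, 2, 4, 5] / [3] / [6]
  Insert 1 (step 7): P = [1, 3, 4, 6] / [2] / [5] / [7];  Q = [1, 2, 4, 5] / [3] / [6] / [7]
  Insert 8 (step 8): P = [1, 3, 4, 6, 8] / [2] / [5] / [7];  Q = [1, 2, 4, 5, 8] / [3] / [6] / [7]
Final shape: (5, 1, 1, 1).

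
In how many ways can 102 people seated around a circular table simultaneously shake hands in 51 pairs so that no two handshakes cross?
C_51 = 7684785670514316385230816156

These noncrossing handshakes are counted by the Catalan number C_n = (1/(n + 1)) · C(2n, n). For n = 51: C_51 = (1/52) · C(102, 51) = 399608854866744452032002440112/52 = 7684785670514316385230816156.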